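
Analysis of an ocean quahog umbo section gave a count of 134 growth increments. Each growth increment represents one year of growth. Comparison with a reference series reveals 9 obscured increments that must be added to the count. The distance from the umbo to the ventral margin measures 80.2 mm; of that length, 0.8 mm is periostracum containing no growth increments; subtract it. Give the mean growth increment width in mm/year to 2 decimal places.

0.56 mm/year

True growth increment count = 134 + 9 = 143.
Net length = 80.2 − 0.8 = 79.4 mm.
Extension rate ≈ 79.4 / 143 = 0.56 mm/year.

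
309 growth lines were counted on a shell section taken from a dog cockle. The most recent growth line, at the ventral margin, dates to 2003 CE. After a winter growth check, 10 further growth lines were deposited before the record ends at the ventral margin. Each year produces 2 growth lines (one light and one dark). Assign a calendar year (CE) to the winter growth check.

10 growth lines post-date the winter growth check.
With 2 growth lines per year, 10 / 2 = 5 years.
The growth line at the ventral margin is 2003 CE, so the winter growth check dates to 2003 − 5 = 1998 CE.

1998 CE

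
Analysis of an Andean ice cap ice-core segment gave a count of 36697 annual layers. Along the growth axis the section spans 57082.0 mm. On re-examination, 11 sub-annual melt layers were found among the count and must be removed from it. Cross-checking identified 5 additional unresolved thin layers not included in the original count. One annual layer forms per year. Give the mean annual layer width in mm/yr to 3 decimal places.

1.556 mm/yr

True annual layer count = 36697 − 11 + 5 = 36691.
Extension rate ≈ 57082.0 / 36691 = 1.556 mm/yr.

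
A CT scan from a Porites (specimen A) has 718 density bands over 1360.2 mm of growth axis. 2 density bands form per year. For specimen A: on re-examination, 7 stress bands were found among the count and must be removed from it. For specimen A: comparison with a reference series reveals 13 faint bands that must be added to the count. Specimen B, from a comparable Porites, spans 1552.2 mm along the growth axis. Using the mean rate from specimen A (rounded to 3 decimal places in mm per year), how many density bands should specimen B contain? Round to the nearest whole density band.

Specimen A: correcting the raw count gives 718 − 7 + 13 = 724 true density bands.
Specimen A: dividing by 2 density bands per year: 724 / 2 = 362 years.
A: 1360.2 mm over 362 years gives 1360.2 / 362 ≈ 3.757 mm/year.
B spans 1552.2 / 3.757 = 413.15 years; at 2 density bands per year that is 413.15 × 2 ≈ 826 density bands.

826 density bands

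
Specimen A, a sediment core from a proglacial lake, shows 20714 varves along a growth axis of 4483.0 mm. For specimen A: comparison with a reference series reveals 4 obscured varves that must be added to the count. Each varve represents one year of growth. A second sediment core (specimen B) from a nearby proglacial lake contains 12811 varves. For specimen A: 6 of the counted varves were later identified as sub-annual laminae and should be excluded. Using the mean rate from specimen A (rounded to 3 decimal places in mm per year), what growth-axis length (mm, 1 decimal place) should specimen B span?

Specimen A: correcting the raw count gives 20714 − 6 + 4 = 20712 true varves.
A: 4483.0 mm over 20712 years gives 4483.0 / 20712 ≈ 0.216 mm/year.
For B, 0.216 mm/year × 12811 years = 2767.2 mm.

2767.2 mm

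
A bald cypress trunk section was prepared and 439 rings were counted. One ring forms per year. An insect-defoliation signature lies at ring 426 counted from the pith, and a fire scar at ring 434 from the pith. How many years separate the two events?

8 years

Separation: 434 − 426 = 8 rings.
One ring per year makes the interval 8 years.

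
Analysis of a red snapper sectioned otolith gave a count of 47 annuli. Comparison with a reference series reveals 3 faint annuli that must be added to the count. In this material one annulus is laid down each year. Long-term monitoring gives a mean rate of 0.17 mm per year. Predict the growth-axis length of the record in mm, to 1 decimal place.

Adjusted count: 47 + 3 = 50 annuli.
50 years at 0.17 mm/year gives 0.17 × 50 = 8.5 mm.

8.5 mm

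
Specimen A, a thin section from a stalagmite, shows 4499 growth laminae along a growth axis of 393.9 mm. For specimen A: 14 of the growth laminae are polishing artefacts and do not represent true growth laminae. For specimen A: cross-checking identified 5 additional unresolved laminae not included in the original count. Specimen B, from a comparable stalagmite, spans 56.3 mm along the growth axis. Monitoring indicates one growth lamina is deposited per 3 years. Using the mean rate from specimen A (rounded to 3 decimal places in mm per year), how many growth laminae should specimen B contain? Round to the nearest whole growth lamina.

Specimen A: adjusted count: 4499 − 14 + 5 = 4490 growth laminae.
Specimen A: 4490 growth laminae at 3 years each span 4490 × 3 = 13470 years.
A: 393.9 mm over 13470 years gives 393.9 / 13470 ≈ 0.029 mm/year.
B spans 56.3 / 0.029 = 1941.38 years; at 3 years per growth lamina that is 1941.38 / 3 ≈ 647 growth laminae.

647 growth laminae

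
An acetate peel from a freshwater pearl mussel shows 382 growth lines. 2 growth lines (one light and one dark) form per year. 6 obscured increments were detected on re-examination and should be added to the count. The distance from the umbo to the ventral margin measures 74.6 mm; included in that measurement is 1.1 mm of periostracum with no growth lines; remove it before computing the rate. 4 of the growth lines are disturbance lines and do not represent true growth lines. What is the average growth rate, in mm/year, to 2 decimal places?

True growth line count = 382 − 4 + 6 = 384.
Dividing by 2 growth lines per year: 384 / 2 = 192 years.
The growth record spans 74.6 − 1.1 = 73.5 mm.
73.5 mm over 192 years gives 73.5 / 192 ≈ 0.38 mm/year.

0.38 mm/year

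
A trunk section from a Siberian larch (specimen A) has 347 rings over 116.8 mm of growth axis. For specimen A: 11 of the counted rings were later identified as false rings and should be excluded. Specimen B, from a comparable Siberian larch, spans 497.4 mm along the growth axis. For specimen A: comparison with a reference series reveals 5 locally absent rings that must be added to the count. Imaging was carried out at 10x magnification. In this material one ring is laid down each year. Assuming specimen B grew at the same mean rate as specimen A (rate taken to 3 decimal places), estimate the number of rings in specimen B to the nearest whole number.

Specimen A: true ring count = 347 − 11 + 5 = 341.
A: Mean rate = 116.8 mm / 341 years ≈ 0.343 mm per year.
B spans 497.4 / 0.343 = 1450.15 years ≈ 1450 rings.

1450 rings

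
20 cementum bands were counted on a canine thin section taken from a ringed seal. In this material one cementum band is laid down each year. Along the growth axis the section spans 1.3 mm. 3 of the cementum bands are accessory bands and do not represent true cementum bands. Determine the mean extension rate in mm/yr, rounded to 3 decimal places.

0.076 mm/yr

After corrections the count is 20 − 3 = 17 cementum bands.
Extension rate ≈ 1.3 / 17 = 0.076 mm/yr.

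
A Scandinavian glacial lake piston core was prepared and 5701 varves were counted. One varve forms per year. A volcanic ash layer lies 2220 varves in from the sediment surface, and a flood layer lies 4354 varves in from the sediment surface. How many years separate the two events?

2134 yr

4354 − 2220 = 2134 varves lie between the two events.
One varve per year makes the interval 2134 years.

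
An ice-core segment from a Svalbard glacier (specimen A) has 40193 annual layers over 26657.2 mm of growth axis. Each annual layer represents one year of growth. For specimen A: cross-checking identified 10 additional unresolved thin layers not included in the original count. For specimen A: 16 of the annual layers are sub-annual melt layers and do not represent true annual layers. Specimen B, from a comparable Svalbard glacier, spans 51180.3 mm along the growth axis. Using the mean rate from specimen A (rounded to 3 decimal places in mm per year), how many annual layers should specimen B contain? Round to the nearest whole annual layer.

77195 annual layers

Specimen A: adjusted count: 40193 − 16 + 10 = 40187 annual layers.
A: 26657.2 mm over 40187 years gives 26657.2 / 40187 ≈ 0.663 mm/year.
B spans 51180.3 / 0.663 = 77195.02 years ≈ 77195 annual layers.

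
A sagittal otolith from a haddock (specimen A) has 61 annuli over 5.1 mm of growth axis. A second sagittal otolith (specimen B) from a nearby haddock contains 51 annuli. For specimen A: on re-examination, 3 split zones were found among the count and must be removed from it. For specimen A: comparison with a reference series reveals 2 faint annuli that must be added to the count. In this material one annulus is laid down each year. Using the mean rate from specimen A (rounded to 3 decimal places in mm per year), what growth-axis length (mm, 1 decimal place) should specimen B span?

Specimen A: true annulus count = 61 − 3 + 2 = 60.
A: 5.1 mm over 60 years gives 5.1 / 60 ≈ 0.085 mm/year.
Length of B = 0.085 × 51 = 4.3 mm.

4.3 mm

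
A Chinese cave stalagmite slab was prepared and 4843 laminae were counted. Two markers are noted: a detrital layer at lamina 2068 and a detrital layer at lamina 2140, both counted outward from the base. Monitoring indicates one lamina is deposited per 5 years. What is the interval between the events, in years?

360 years

Separation: 2140 − 2068 = 72 laminae.
72 laminae at 5 years each span 72 × 5 = 360 years.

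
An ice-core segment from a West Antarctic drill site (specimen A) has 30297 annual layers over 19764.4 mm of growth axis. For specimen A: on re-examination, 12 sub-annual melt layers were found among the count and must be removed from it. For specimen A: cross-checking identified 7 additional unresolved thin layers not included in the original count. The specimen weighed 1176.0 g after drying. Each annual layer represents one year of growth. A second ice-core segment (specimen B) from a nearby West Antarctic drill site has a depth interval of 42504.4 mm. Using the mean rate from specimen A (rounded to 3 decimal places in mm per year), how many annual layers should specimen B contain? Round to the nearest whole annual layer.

65191 annual layers

Specimen A: correcting the raw count gives 30297 − 12 + 7 = 30292 true annual layers.
A: Mean rate = 19764.4 mm / 30292 years ≈ 0.652 mm/year.
Specimen B: 42504.4 mm / 0.652 mm per year = 65190.80 years ≈ 65191 annual layers.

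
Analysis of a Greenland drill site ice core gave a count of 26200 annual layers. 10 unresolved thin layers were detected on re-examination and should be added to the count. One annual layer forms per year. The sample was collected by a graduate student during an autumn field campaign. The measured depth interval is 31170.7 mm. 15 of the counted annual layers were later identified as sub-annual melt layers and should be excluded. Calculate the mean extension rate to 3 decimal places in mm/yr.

Correcting the raw count gives 26200 − 15 + 10 = 26195 true annual layers.
31170.7 mm over 26195 years gives 31170.7 / 26195 ≈ 1.190 mm/yr.

1.190 mm/yr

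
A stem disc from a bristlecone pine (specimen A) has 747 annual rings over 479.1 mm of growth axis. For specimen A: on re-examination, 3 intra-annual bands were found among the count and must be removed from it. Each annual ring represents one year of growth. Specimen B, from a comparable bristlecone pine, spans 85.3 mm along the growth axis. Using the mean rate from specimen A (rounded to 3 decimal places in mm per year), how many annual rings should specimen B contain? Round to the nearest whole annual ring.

132 annual rings

Specimen A: adjusted count: 747 − 3 = 744 annual rings.
A: Mean rate = 479.1 mm / 744 years ≈ 0.644 mm/yr.
Specimen B: 85.3 mm / 0.644 mm per year = 132.45 years ≈ 132 annual rings.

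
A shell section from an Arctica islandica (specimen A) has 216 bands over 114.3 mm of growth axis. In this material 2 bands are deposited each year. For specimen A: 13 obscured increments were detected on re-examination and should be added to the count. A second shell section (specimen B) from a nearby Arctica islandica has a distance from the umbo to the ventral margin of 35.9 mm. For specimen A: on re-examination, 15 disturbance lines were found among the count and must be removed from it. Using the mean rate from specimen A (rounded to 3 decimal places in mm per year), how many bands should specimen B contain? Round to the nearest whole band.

67 bands

Specimen A: true band count = 216 − 15 + 13 = 214.
Specimen A: with 2 bands per year, 214 / 2 = 107 years.
A: 114.3 mm over 107 years gives 114.3 / 107 ≈ 1.068 mm per year.
For B, 35.9 / 1.068 = 33.61 years; at 2 bands per year that is 33.61 × 2 ≈ 67 bands.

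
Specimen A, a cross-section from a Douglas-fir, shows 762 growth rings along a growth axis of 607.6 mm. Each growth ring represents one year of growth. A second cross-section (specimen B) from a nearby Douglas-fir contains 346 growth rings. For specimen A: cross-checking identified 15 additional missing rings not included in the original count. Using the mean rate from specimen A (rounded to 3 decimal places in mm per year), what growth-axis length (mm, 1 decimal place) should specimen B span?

Specimen A: true growth ring count = 762 + 15 = 777.
A: Extension rate ≈ 607.6 / 777 = 0.782 mm/yr.
Length of B = 0.782 × 346 = 270.6 mm.

270.6 mm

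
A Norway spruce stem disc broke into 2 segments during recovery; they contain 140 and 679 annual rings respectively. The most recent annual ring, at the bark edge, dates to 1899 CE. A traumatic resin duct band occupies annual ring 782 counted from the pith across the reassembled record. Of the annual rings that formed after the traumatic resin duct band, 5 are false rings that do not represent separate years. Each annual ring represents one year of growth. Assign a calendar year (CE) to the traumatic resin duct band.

1867 CE

Total annual rings = 140 + 679 = 819.
Between annual ring 782 and the bark edge there are 819 − 782 = 37 annual rings.
Excluding 5 false annual rings: 37 − 5 = 32.
The annual ring at the bark edge is 1899 CE, so the traumatic resin duct band dates to 1899 − 32 = 1867 CE.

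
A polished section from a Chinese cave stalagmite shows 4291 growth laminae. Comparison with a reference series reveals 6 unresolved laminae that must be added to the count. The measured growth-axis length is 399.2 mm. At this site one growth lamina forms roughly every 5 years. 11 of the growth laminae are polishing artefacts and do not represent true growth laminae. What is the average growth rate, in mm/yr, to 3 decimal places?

0.019 mm/yr

After corrections the count is 4291 − 11 + 6 = 4286 growth laminae.
4286 growth laminae at 5 years each span 4286 × 5 = 21430 years.
Mean rate = 399.2 mm / 21430 years ≈ 0.019 mm/yr.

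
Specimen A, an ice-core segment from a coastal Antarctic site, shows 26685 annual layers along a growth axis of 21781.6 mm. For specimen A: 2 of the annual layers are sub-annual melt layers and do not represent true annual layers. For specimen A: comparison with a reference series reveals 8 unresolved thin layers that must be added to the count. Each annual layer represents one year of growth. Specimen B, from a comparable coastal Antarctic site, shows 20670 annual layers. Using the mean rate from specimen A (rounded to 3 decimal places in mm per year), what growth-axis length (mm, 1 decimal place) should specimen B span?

16866.7 mm

Specimen A: true annual layer count = 26685 − 2 + 8 = 26691.
A: 21781.6 mm over 26691 years gives 21781.6 / 26691 ≈ 0.816 mm per year.
B's length ≈ 0.816 × 20670 = 16866.7 mm.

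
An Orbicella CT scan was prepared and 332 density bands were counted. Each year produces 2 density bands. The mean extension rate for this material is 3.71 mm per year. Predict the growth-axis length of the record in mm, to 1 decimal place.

332 density bands at 2 per year is 332 / 2 = 166 years.
166 years at 3.71 mm/year gives 3.71 × 166 = 615.9 mm.

615.9 mm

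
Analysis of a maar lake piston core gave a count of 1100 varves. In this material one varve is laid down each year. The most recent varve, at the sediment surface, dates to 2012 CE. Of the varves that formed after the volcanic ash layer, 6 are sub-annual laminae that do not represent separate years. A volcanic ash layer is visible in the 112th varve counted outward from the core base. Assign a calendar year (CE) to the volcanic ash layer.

The volcanic ash layer sits at varve 112 from the core base, so 1100 − 112 = 988 varves formed after it.
988 − 6 false = 982 true varves after the volcanic ash layer.
2012 − 982 = 1030 CE.

1030 CE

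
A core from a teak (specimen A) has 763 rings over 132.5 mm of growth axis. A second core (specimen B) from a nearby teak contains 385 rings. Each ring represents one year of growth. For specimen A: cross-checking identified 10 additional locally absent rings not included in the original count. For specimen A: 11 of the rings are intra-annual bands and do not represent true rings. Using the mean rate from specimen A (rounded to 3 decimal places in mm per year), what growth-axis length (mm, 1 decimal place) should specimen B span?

Specimen A: after corrections the count is 763 − 11 + 10 = 762 rings.
A: 132.5 mm over 762 years gives 132.5 / 762 ≈ 0.174 mm per year.
For B, 0.174 mm/year × 385 years = 67.0 mm.

67.0 mm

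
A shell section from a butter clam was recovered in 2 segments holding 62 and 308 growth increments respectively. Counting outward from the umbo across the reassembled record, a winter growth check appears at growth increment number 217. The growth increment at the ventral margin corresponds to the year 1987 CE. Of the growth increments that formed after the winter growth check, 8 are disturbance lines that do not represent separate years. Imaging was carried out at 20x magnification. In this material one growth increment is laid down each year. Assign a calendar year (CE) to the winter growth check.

Total growth increments = 62 + 308 = 370.
370 − 217 = 153 growth increments lie beyond the winter growth check toward the ventral margin.
Removing the 8 false growth increments leaves 153 − 8 = 145 true growth increments beyond the winter growth check.
Counting back 145 years from 1987 CE places the winter growth check in 1987 − 145 = 1842 CE.

1842 CE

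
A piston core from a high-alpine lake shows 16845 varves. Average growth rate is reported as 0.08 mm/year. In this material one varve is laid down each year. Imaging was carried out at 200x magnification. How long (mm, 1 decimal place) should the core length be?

1347.6 mm

16845 years of growth are recorded.
Predicted length = 0.08 mm/year × 16845 years = 1347.6 mm.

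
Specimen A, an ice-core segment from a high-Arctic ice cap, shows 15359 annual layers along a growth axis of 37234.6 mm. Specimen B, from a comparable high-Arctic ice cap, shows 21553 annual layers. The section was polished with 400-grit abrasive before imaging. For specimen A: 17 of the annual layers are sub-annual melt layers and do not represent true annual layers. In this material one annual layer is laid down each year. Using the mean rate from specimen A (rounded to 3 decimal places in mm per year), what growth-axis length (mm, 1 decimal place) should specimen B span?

52309.1 mm

Specimen A: adjusted count: 15359 − 17 = 15342 annual layers.
A: 37234.6 mm over 15342 years gives 37234.6 / 15342 ≈ 2.427 mm/yr.
Length of B = 2.427 × 21553 = 52309.1 mm.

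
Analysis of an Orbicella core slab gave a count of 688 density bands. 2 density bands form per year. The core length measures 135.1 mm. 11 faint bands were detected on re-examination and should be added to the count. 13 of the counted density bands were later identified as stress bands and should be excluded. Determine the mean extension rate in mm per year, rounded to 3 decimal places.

After corrections the count is 688 − 13 + 11 = 686 density bands.
686 density bands at 2 per year is 686 / 2 = 343 years.
Mean rate = 135.1 mm / 343 years ≈ 0.394 mm per year.

0.394 mm per year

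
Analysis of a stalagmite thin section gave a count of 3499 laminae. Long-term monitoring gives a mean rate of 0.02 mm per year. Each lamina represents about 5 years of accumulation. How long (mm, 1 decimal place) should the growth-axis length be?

349.9 mm

Multiplying by 5 years per lamina: 3499 × 5 = 17495 years.
Predicted length = 0.02 mm/year × 17495 years = 349.9 mm.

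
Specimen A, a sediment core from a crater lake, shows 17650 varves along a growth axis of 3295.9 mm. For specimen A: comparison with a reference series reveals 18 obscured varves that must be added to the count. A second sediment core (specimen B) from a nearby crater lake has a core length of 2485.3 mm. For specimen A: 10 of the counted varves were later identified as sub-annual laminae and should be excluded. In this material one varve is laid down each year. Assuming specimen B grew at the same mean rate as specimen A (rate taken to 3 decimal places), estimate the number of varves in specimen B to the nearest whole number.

13290 varves

Specimen A: true varve count = 17650 − 10 + 18 = 17658.
A: 3295.9 mm over 17658 years gives 3295.9 / 17658 ≈ 0.187 mm/year.
For B, 2485.3 / 0.187 = 13290.37 years ≈ 13290 varves.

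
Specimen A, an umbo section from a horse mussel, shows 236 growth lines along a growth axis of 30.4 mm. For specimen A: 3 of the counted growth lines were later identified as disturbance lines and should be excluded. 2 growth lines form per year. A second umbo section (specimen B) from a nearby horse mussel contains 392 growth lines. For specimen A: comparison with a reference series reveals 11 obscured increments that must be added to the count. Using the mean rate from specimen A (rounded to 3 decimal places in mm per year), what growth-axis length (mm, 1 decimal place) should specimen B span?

Specimen A: after corrections the count is 236 − 3 + 11 = 244 growth lines.
Specimen A: with 2 growth lines per year, 244 / 2 = 122 years.
A: Extension rate ≈ 30.4 / 122 = 0.249 mm/yr.
Specimen B: dividing by 2 growth lines per year: 392 / 2 = 196 years. B's length ≈ 0.249 × 196 = 48.8 mm.

48.8 mm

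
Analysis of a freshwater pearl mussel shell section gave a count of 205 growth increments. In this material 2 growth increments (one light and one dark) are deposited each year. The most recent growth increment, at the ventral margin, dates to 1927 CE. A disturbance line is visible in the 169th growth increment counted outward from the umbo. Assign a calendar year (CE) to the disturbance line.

The disturbance line sits at growth increment 169 from the umbo, so 205 − 169 = 36 growth increments formed after it.
Dividing by 2 growth increments per year: 36 / 2 = 18 years.
Counting back 18 years from 1927 CE places the disturbance line in 1927 − 18 = 1909 CE.

1909 CE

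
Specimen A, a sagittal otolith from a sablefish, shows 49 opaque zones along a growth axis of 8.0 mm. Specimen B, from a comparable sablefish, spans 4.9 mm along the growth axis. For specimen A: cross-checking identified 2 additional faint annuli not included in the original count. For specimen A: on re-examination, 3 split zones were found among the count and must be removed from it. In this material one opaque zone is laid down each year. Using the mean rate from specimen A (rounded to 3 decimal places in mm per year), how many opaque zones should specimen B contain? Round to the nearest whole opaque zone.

Specimen A: correcting the raw count gives 49 − 3 + 2 = 48 true opaque zones.
A: Mean rate = 8.0 mm / 48 years ≈ 0.167 mm/yr.
Specimen B: 4.9 mm / 0.167 mm per year = 29.34 years ≈ 29 opaque zones.

29 opaque zones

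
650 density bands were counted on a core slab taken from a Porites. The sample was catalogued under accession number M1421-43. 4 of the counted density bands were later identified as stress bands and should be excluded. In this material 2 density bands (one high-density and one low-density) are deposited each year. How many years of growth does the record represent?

323 years

Correcting the raw count gives 650 − 4 = 646 true density bands.
646 density bands at 2 per year is 646 / 2 = 323 years.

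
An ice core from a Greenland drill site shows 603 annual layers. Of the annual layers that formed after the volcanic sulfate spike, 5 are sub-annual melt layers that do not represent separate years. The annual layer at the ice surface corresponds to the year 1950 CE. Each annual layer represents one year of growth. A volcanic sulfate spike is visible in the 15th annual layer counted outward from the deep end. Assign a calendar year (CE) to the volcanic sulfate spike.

1367 CE

Between annual layer 15 and the ice surface there are 603 − 15 = 588 annual layers.
Excluding 5 false annual layers: 588 − 5 = 583.
The annual layer at the ice surface is 1950 CE, so the volcanic sulfate spike dates to 1950 − 583 = 1367 CE.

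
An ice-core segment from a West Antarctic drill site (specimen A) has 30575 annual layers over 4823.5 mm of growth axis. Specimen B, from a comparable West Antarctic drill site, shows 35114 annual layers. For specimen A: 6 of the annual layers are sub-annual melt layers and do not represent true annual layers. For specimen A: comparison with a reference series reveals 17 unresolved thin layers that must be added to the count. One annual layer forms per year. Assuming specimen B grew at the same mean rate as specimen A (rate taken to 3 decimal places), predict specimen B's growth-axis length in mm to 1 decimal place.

Specimen A: true annual layer count = 30575 − 6 + 17 = 30586.
A: Extension rate ≈ 4823.5 / 30586 = 0.158 mm/year.
Length of B = 0.158 × 35114 = 5548.0 mm.

5548.0 mm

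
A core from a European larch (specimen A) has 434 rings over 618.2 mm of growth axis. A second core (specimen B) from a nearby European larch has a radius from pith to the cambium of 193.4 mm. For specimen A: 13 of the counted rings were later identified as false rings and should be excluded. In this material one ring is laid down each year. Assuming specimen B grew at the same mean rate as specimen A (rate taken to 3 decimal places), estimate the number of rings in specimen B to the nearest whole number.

132 rings

Specimen A: adjusted count: 434 − 13 = 421 rings.
A: Extension rate ≈ 618.2 / 421 = 1.468 mm/year.
Specimen B: 193.4 mm / 1.468 mm per year = 131.74 years ≈ 132 rings.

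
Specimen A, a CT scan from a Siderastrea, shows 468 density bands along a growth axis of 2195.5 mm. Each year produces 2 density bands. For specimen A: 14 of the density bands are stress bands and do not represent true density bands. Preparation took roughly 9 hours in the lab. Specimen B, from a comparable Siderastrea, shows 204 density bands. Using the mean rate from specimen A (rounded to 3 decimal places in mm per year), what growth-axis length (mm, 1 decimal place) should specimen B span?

986.5 mm

Specimen A: correcting the raw count gives 468 − 14 = 454 true density bands.
Specimen A: 454 density bands at 2 per year is 454 / 2 = 227 years.
A: 2195.5 mm over 227 years gives 2195.5 / 227 ≈ 9.672 mm per year.
Specimen B: with 2 density bands per year, 204 / 2 = 102 years. B's length ≈ 9.672 × 102 = 986.5 mm.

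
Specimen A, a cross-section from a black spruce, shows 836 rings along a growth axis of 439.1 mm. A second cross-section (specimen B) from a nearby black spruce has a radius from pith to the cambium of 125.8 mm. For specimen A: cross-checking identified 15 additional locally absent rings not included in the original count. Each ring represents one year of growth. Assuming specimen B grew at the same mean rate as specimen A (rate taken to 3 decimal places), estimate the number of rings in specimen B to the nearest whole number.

Specimen A: after corrections the count is 836 + 15 = 851 rings.
A: 439.1 mm over 851 years gives 439.1 / 851 ≈ 0.516 mm/yr.
For B, 125.8 / 0.516 = 243.80 years ≈ 244 rings.

244 rings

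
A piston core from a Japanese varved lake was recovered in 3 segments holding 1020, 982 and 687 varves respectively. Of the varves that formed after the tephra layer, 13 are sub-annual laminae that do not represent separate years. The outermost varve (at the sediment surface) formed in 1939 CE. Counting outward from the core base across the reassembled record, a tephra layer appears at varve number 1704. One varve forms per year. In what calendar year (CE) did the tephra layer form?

Total varves = 1020 + 982 + 687 = 2689.
Between varve 1704 and the sediment surface there are 2689 − 1704 = 985 varves.
985 − 13 false = 972 true varves after the tephra layer.
The varve at the sediment surface is 1939 CE, so the tephra layer dates to 1939 − 972 = 967 CE.

967 CE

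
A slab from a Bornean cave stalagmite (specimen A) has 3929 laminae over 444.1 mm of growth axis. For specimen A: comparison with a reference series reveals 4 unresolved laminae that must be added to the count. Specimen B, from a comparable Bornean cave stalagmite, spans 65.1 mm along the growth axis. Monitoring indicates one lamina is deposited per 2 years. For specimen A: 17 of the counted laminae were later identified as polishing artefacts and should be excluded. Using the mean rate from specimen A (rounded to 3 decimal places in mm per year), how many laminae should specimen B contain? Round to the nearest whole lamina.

Specimen A: true lamina count = 3929 − 17 + 4 = 3916.
Specimen A: multiplying by 2 years per lamina: 3916 × 2 = 7832 years.
A: 444.1 mm over 7832 years gives 444.1 / 7832 ≈ 0.057 mm/year.
For B, 65.1 / 0.057 = 1142.11 years; at 2 years per lamina that is 1142.11 / 2 ≈ 571 laminae.

571 laminae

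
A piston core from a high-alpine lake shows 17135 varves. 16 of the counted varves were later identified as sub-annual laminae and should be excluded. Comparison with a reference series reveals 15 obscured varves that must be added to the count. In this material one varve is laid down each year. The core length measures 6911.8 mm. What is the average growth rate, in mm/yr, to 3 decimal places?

0.403 mm/yr

Correcting the raw count gives 17135 − 16 + 15 = 17134 true varves.
Mean rate = 6911.8 mm / 17134 years ≈ 0.403 mm/yr.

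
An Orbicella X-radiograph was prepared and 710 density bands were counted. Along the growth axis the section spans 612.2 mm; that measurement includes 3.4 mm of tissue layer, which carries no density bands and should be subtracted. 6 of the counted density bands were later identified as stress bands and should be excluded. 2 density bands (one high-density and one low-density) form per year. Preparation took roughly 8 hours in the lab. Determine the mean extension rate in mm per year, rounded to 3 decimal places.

True density band count = 710 − 6 = 704.
Dividing by 2 density bands per year: 704 / 2 = 352 years.
The growth record spans 612.2 − 3.4 = 608.8 mm.
Mean rate = 608.8 mm / 352 years ≈ 1.730 mm per year.

1.730 mm per year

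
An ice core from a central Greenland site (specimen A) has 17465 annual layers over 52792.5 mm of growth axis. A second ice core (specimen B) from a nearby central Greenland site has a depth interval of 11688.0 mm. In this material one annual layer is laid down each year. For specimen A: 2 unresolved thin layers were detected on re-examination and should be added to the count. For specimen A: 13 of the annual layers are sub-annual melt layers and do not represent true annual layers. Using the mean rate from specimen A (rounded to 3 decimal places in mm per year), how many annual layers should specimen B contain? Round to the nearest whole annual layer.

Specimen A: true annual layer count = 17465 − 13 + 2 = 17454.
A: Mean rate = 52792.5 mm / 17454 years ≈ 3.025 mm/yr.
B spans 11688.0 / 3.025 = 3863.80 years ≈ 3864 annual layers.

3864 annual layers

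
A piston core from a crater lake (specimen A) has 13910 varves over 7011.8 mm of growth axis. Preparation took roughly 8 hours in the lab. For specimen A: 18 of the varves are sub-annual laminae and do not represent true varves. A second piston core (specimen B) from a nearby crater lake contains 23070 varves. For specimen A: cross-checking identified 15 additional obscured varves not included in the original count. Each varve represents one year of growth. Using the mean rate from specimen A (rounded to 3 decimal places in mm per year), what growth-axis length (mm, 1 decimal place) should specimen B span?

Specimen A: correcting the raw count gives 13910 − 18 + 15 = 13907 true varves.
A: Mean rate = 7011.8 mm / 13907 years ≈ 0.504 mm/year.
B's length ≈ 0.504 × 23070 = 11627.3 mm.

11627.3 mm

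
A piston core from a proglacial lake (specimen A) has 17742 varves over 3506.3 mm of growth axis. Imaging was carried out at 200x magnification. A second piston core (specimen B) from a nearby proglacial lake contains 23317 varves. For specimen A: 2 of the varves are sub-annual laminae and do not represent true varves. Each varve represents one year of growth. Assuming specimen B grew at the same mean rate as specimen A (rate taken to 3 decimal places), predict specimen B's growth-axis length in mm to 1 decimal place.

4616.8 mm

Specimen A: correcting the raw count gives 17742 − 2 = 17740 true varves.
A: 3506.3 mm over 17740 years gives 3506.3 / 17740 ≈ 0.198 mm per year.
B's length ≈ 0.198 × 23317 = 4616.8 mm.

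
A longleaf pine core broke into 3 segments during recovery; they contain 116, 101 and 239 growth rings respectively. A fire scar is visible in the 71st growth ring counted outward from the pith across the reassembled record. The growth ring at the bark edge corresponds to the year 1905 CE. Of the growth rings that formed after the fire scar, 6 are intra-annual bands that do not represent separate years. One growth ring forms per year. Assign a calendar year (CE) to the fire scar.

1526 CE

Total growth rings = 116 + 101 + 239 = 456.
The fire scar sits at growth ring 71 from the pith, so 456 − 71 = 385 growth rings formed after it.
Excluding 6 false growth rings: 385 − 6 = 379.
1905 − 379 = 1526 CE.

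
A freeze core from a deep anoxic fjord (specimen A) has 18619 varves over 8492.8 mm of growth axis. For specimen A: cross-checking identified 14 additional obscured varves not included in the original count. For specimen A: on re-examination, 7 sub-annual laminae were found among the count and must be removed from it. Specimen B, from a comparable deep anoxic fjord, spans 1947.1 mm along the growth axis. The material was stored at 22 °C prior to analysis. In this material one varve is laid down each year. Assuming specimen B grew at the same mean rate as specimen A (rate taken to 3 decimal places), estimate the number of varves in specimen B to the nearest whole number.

4270 varves

Specimen A: correcting the raw count gives 18619 − 7 + 14 = 18626 true varves.
A: 8492.8 mm over 18626 years gives 8492.8 / 18626 ≈ 0.456 mm/yr.
B spans 1947.1 / 0.456 = 4269.96 years ≈ 4270 varves.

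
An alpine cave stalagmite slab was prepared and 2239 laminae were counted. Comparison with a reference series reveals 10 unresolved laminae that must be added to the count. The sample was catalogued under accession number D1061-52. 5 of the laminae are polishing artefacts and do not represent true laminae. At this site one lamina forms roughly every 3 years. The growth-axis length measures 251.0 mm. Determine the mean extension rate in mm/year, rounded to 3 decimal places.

Correcting the raw count gives 2239 − 5 + 10 = 2244 true laminae.
At 3 years per lamina, 2244 × 3 = 6732 years.
251.0 mm over 6732 years gives 251.0 / 6732 ≈ 0.037 mm/year.

0.037 mm/year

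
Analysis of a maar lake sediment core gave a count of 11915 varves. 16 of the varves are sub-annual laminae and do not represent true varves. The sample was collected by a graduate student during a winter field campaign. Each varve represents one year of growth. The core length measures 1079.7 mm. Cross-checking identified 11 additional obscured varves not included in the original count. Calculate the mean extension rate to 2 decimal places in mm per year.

0.09 mm per year

True varve count = 11915 − 16 + 11 = 11910.
Mean rate = 1079.7 mm / 11910 years ≈ 0.09 mm per year.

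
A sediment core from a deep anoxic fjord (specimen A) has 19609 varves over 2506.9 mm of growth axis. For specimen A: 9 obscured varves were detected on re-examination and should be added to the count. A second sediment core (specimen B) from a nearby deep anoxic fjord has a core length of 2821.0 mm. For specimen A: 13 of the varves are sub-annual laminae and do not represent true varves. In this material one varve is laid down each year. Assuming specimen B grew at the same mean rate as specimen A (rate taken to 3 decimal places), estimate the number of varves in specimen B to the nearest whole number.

22039 varves

Specimen A: adjusted count: 19609 − 13 + 9 = 19605 varves.
A: 2506.9 mm over 19605 years gives 2506.9 / 19605 ≈ 0.128 mm per year.
Specimen B: 2821.0 mm / 0.128 mm per year = 22039.06 years ≈ 22039 varves.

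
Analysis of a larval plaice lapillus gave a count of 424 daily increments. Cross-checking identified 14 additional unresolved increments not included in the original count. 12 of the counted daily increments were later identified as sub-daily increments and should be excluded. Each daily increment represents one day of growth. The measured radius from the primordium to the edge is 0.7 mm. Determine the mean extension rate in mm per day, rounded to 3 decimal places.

0.002 mm per day

Correcting the raw count gives 424 − 12 + 14 = 426 true daily increments.
Mean rate = 0.7 mm / 426 days ≈ 0.002 mm per day.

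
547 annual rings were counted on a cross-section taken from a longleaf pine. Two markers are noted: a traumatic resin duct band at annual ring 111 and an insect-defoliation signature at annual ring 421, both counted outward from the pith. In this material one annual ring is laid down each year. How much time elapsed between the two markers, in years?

Separation: 421 − 111 = 310 annual rings.
That is 310 years at one annual ring per year.

310 yr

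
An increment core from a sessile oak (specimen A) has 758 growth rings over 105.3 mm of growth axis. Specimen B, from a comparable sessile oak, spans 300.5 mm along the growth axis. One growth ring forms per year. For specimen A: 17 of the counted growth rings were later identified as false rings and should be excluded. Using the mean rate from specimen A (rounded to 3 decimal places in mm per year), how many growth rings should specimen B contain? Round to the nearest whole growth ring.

2116 growth rings

Specimen A: after corrections the count is 758 − 17 = 741 growth rings.
A: Extension rate ≈ 105.3 / 741 = 0.142 mm/yr.
For B, 300.5 / 0.142 = 2116.20 years ≈ 2116 growth rings.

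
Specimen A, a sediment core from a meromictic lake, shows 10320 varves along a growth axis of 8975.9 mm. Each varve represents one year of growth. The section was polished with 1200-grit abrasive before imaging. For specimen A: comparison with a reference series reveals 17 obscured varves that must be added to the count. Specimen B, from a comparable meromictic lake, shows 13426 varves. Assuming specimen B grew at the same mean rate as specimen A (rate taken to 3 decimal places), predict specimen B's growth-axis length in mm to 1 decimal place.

11653.8 mm

Specimen A: correcting the raw count gives 10320 + 17 = 10337 true varves.
A: Extension rate ≈ 8975.9 / 10337 = 0.868 mm per year.
For B, 0.868 mm/year × 13426 years = 11653.8 mm.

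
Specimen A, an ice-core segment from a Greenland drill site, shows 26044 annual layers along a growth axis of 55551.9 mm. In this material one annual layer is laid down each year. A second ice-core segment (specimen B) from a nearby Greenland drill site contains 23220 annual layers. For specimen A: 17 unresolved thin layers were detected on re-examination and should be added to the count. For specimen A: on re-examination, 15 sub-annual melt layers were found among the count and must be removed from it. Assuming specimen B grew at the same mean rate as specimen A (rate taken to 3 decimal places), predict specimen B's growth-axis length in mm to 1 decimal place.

49528.3 mm

Specimen A: after corrections the count is 26044 − 15 + 17 = 26046 annual layers.
A: Mean rate = 55551.9 mm / 26046 years ≈ 2.133 mm per year.
B's length ≈ 2.133 × 23220 = 49528.3 mm.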